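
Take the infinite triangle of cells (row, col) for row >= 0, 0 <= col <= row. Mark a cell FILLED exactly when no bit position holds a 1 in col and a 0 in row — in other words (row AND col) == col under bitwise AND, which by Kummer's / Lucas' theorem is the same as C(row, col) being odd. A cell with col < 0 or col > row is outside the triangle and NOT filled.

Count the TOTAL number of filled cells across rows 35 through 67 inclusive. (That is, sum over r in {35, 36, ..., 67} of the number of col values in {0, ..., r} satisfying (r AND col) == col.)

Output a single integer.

Answer: 494

Derivation:
r35=100011 pc3: +8 =8
r36=100100 pc2: +4 =12
r37=100101 pc3: +8 =20
r38=100110 pc3: +8 =28
r39=100111 pc4: +16 =44
r40=101000 pc2: +4 =48
r41=101001 pc3: +8 =56
r42=101010 pc3: +8 =64
r43=101011 pc4: +16 =80
r44=101100 pc3: +8 =88
r45=101101 pc4: +16 =104
r46=101110 pc4: +16 =120
r47=101111 pc5: +32 =152
r48=110000 pc2: +4 =156
r49=110001 pc3: +8 =164
r50=110010 pc3: +8 =172
r51=110011 pc4: +16 =188
r52=110100 pc3: +8 =196
r53=110101 pc4: +16 =212
r54=110110 pc4: +16 =228
r55=110111 pc5: +32 =260
r56=111000 pc3: +8 =268
r57=111001 pc4: +16 =284
r58=111010 pc4: +16 =300
r59=111011 pc5: +32 =332
r60=111100 pc4: +16 =348
r61=111101 pc5: +32 =380
r62=111110 pc5: +32 =412
r63=111111 pc6: +64 =476
r64=1000000 pc1: +2 =478
r65=1000001 pc2: +4 =482
r66=1000010 pc2: +4 =486
r67=1000011 pc3: +8 =494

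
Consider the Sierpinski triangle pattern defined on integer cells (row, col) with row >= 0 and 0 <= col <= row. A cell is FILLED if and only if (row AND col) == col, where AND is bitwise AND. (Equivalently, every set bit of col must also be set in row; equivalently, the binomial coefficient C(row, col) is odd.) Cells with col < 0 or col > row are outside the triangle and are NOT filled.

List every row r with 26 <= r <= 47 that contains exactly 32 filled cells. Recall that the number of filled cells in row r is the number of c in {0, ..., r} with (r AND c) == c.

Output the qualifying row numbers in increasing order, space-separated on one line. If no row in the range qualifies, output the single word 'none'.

Answer: 31 47

Derivation:
Row r has 2^popcount(r) filled cells, so we need popcount(r) = log2(32) = 5.
Scan r = 26..47 and keep those with exactly 5 one-bits:
r=26=11010 popcount=3 -> skip
r=27=11011 popcount=4 -> skip
r=28=11100 popcount=3 -> skip
r=29=11101 popcount=4 -> skip
r=30=11110 popcount=4 -> skip
r=31=11111 popcount=5 -> KEEP
r=32=100000 popcount=1 -> skip
r=33=100001 popcount=2 -> skip
r=34=100010 popcount=2 -> skip
r=35=100011 popcount=3 -> skip
r=36=100100 popcount=2 -> skip
r=37=100101 popcount=3 -> skip
r=38=100110 popcount=3 -> skip
r=39=100111 popcount=4 -> skip
r=40=101000 popcount=2 -> skip
r=41=101001 popcount=3 -> skip
r=42=101010 popcount=3 -> skip
r=43=101011 popcount=4 -> skip
r=44=101100 popcount=3 -> skip
r=45=101101 popcount=4 -> skip
r=46=101110 popcount=4 -> skip
r=47=101111 popcount=5 -> KEEP
Kept rows: 31 47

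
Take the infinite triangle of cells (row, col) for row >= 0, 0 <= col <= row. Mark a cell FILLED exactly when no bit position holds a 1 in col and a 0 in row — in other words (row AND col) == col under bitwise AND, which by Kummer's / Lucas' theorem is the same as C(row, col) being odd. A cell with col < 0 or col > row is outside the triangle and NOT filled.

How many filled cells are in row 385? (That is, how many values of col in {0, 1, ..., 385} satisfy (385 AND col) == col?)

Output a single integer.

385 in binary = 110000001
popcount(385) = number of 1-bits in 110000001 = 3
A col c satisfies (385 AND c) == c iff every set bit of c is also set in 385; each of the 3 set bits of 385 can independently be on or off in c.
count = 2^3 = 8

Answer: 8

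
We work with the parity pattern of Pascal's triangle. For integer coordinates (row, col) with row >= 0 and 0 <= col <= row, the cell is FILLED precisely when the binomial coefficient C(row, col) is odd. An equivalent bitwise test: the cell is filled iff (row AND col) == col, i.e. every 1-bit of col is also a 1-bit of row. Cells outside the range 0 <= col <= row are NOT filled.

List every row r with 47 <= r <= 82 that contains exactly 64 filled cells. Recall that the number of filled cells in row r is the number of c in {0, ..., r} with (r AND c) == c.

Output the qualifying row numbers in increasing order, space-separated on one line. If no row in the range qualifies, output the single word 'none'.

Row r has 2^popcount(r) filled cells, so we need popcount(r) = log2(64) = 6.
Scan r = 47..82 and keep those with exactly 6 one-bits:
r=47=101111 popcount=5 -> skip
r=48=110000 popcount=2 -> skip
r=49=110001 popcount=3 -> skip
r=50=110010 popcount=3 -> skip
r=51=110011 popcount=4 -> skip
r=52=110100 popcount=3 -> skip
r=53=110101 popcount=4 -> skip
r=54=110110 popcount=4 -> skip
r=55=110111 popcount=5 -> skip
r=56=111000 popcount=3 -> skip
r=57=111001 popcount=4 -> skip
r=58=111010 popcount=4 -> skip
r=59=111011 popcount=5 -> skip
r=60=111100 popcount=4 -> skip
r=61=111101 popcount=5 -> skip
r=62=111110 popcount=5 -> skip
r=63=111111 popcount=6 -> KEEP
r=64=1000000 popcount=1 -> skip
r=65=1000001 popcount=2 -> skip
r=66=1000010 popcount=2 -> skip
r=67=1000011 popcount=3 -> skip
r=68=1000100 popcount=2 -> skip
r=69=1000101 popcount=3 -> skip
r=70=1000110 popcount=3 -> skip
r=71=1000111 popcount=4 -> skip
r=72=1001000 popcount=2 -> skip
r=73=1001001 popcount=3 -> skip
r=74=1001010 popcount=3 -> skip
r=75=1001011 popcount=4 -> skip
r=76=1001100 popcount=3 -> skip
r=77=1001101 popcount=4 -> skip
r=78=1001110 popcount=4 -> skip
r=79=1001111 popcount=5 -> skip
r=80=1010000 popcount=2 -> skip
r=81=1010001 popcount=3 -> skip
r=82=1010010 popcount=3 -> skip
Kept rows: 63

Answer: 63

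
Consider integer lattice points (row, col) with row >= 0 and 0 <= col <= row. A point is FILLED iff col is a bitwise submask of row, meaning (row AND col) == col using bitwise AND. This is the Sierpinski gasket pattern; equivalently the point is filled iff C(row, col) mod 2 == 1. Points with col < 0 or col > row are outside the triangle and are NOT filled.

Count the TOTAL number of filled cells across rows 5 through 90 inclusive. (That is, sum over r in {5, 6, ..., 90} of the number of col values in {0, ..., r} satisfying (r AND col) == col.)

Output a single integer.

Answer: 1028

Derivation:
r5=101 pc2: +4 =4
r6=110 pc2: +4 =8
r7=111 pc3: +8 =16
r8=1000 pc1: +2 =18
r9=1001 pc2: +4 =22
r10=1010 pc2: +4 =26
r11=1011 pc3: +8 =34
r12=1100 pc2: +4 =38
r13=1101 pc3: +8 =46
r14=1110 pc3: +8 =54
r15=1111 pc4: +16 =70
r16=10000 pc1: +2 =72
r17=10001 pc2: +4 =76
r18=10010 pc2: +4 =80
r19=10011 pc3: +8 =88
r20=10100 pc2: +4 =92
r21=10101 pc3: +8 =100
r22=10110 pc3: +8 =108
r23=10111 pc4: +16 =124
r24=11000 pc2: +4 =128
r25=11001 pc3: +8 =136
r26=11010 pc3: +8 =144
r27=11011 pc4: +16 =160
r28=11100 pc3: +8 =168
r29=11101 pc4: +16 =184
r30=11110 pc4: +16 =200
r31=11111 pc5: +32 =232
r32=100000 pc1: +2 =234
r33=100001 pc2: +4 =238
r34=100010 pc2: +4 =242
r35=100011 pc3: +8 =250
r36=100100 pc2: +4 =254
r37=100101 pc3: +8 =262
r38=100110 pc3: +8 =270
r39=100111 pc4: +16 =286
r40=101000 pc2: +4 =290
r41=101001 pc3: +8 =298
r42=101010 pc3: +8 =306
r43=101011 pc4: +16 =322
r44=101100 pc3: +8 =330
r45=101101 pc4: +16 =346
r46=101110 pc4: +16 =362
r47=101111 pc5: +32 =394
r48=110000 pc2: +4 =398
r49=110001 pc3: +8 =406
r50=110010 pc3: +8 =414
r51=110011 pc4: +16 =430
r52=110100 pc3: +8 =438
r53=110101 pc4: +16 =454
r54=110110 pc4: +16 =470
r55=110111 pc5: +32 =502
r56=111000 pc3: +8 =510
r57=111001 pc4: +16 =526
r58=111010 pc4: +16 =542
r59=111011 pc5: +32 =574
r60=111100 pc4: +16 =590
r61=111101 pc5: +32 =622
r62=111110 pc5: +32 =654
r63=111111 pc6: +64 =718
r64=1000000 pc1: +2 =720
r65=1000001 pc2: +4 =724
r66=1000010 pc2: +4 =728
r67=1000011 pc3: +8 =736
r68=1000100 pc2: +4 =740
r69=1000101 pc3: +8 =748
r70=1000110 pc3: +8 =756
r71=1000111 pc4: +16 =772
r72=1001000 pc2: +4 =776
r73=1001001 pc3: +8 =784
r74=1001010 pc3: +8 =792
r75=1001011 pc4: +16 =808
r76=1001100 pc3: +8 =816
r77=1001101 pc4: +16 =832
r78=1001110 pc4: +16 =848
r79=1001111 pc5: +32 =880
r80=1010000 pc2: +4 =884
r81=1010001 pc3: +8 =892
r82=1010010 pc3: +8 =900
r83=1010011 pc4: +16 =916
r84=1010100 pc3: +8 =924
r85=1010101 pc4: +16 =940
r86=1010110 pc4: +16 =956
r87=1010111 pc5: +32 =988
r88=1011000 pc3: +8 =996
r89=1011001 pc4: +16 =1012
r90=1011010 pc4: +16 =1028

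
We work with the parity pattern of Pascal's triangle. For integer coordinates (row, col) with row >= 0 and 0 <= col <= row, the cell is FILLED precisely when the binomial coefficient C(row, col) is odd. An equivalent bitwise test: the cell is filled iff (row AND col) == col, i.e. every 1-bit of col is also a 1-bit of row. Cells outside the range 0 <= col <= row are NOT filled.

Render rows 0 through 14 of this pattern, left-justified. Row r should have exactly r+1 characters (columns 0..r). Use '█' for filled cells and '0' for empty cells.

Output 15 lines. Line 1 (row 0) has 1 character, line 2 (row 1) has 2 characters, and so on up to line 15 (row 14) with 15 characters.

r0=0: █
r1=1: ██
r2=10: █0█
r3=11: ████
r4=100: █000█
r5=101: ██00██
r6=110: █0█0█0█
r7=111: ████████
r8=1000: █0000000█
r9=1001: ██000000██
r10=1010: █0█00000█0█
r11=1011: ████0000████
r12=1100: █000█000█000█
r13=1101: ██00██00██00██
r14=1110: █0█0█0█0█0█0█0█

Answer: █
██
█0█
████
█000█
██00██
█0█0█0█
████████
█0000000█
██000000██
█0█00000█0█
████0000████
█000█000█000█
██00██00██00██
█0█0█0█0█0█0█0█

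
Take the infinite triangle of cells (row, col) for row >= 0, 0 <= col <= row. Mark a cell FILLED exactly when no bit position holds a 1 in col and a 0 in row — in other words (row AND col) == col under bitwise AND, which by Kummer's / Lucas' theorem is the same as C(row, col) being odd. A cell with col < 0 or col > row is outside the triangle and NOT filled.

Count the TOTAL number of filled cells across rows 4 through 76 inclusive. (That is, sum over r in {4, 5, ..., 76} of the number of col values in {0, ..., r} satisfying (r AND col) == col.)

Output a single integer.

r4=100 pc1: +2 =2
r5=101 pc2: +4 =6
r6=110 pc2: +4 =10
r7=111 pc3: +8 =18
r8=1000 pc1: +2 =20
r9=1001 pc2: +4 =24
r10=1010 pc2: +4 =28
r11=1011 pc3: +8 =36
r12=1100 pc2: +4 =40
r13=1101 pc3: +8 =48
r14=1110 pc3: +8 =56
r15=1111 pc4: +16 =72
r16=10000 pc1: +2 =74
r17=10001 pc2: +4 =78
r18=10010 pc2: +4 =82
r19=10011 pc3: +8 =90
r20=10100 pc2: +4 =94
r21=10101 pc3: +8 =102
r22=10110 pc3: +8 =110
r23=10111 pc4: +16 =126
r24=11000 pc2: +4 =130
r25=11001 pc3: +8 =138
r26=11010 pc3: +8 =146
r27=11011 pc4: +16 =162
r28=11100 pc3: +8 =170
r29=11101 pc4: +16 =186
r30=11110 pc4: +16 =202
r31=11111 pc5: +32 =234
r32=100000 pc1: +2 =236
r33=100001 pc2: +4 =240
r34=100010 pc2: +4 =244
r35=100011 pc3: +8 =252
r36=100100 pc2: +4 =256
r37=100101 pc3: +8 =264
r38=100110 pc3: +8 =272
r39=100111 pc4: +16 =288
r40=101000 pc2: +4 =292
r41=101001 pc3: +8 =300
r42=101010 pc3: +8 =308
r43=101011 pc4: +16 =324
r44=101100 pc3: +8 =332
r45=101101 pc4: +16 =348
r46=101110 pc4: +16 =364
r47=101111 pc5: +32 =396
r48=110000 pc2: +4 =400
r49=110001 pc3: +8 =408
r50=110010 pc3: +8 =416
r51=110011 pc4: +16 =432
r52=110100 pc3: +8 =440
r53=110101 pc4: +16 =456
r54=110110 pc4: +16 =472
r55=110111 pc5: +32 =504
r56=111000 pc3: +8 =512
r57=111001 pc4: +16 =528
r58=111010 pc4: +16 =544
r59=111011 pc5: +32 =576
r60=111100 pc4: +16 =592
r61=111101 pc5: +32 =624
r62=111110 pc5: +32 =656
r63=111111 pc6: +64 =720
r64=1000000 pc1: +2 =722
r65=1000001 pc2: +4 =726
r66=1000010 pc2: +4 =730
r67=1000011 pc3: +8 =738
r68=1000100 pc2: +4 =742
r69=1000101 pc3: +8 =750
r70=1000110 pc3: +8 =758
r71=1000111 pc4: +16 =774
r72=1001000 pc2: +4 =778
r73=1001001 pc3: +8 =786
r74=1001010 pc3: +8 =794
r75=1001011 pc4: +16 =810
r76=1001100 pc3: +8 =818

Answer: 818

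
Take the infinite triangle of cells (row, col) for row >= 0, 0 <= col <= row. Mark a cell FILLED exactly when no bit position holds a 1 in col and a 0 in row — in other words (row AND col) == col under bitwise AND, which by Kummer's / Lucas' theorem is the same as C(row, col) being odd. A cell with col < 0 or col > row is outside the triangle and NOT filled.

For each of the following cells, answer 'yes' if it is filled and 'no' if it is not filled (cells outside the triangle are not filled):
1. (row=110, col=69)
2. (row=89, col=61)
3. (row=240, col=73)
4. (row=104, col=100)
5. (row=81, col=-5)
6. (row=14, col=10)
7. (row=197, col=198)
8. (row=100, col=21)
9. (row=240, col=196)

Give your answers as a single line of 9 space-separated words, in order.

Answer: no no no no no yes no no no

Derivation:
(110,69): row=0b1101110, col=0b1000101, row AND col = 0b1000100 = 68; 68 != 69 -> empty
(89,61): row=0b1011001, col=0b111101, row AND col = 0b11001 = 25; 25 != 61 -> empty
(240,73): row=0b11110000, col=0b1001001, row AND col = 0b1000000 = 64; 64 != 73 -> empty
(104,100): row=0b1101000, col=0b1100100, row AND col = 0b1100000 = 96; 96 != 100 -> empty
(81,-5): col outside [0, 81] -> not filled
(14,10): row=0b1110, col=0b1010, row AND col = 0b1010 = 10; 10 == 10 -> filled
(197,198): col outside [0, 197] -> not filled
(100,21): row=0b1100100, col=0b10101, row AND col = 0b100 = 4; 4 != 21 -> empty
(240,196): row=0b11110000, col=0b11000100, row AND col = 0b11000000 = 192; 192 != 196 -> empty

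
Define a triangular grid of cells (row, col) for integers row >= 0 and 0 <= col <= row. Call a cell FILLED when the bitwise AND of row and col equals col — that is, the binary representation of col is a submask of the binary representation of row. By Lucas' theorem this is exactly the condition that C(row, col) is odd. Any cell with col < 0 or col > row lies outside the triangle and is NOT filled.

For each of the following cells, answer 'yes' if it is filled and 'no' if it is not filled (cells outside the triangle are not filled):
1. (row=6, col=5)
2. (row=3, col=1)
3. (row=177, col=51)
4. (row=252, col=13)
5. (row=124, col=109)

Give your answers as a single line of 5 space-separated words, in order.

Answer: no yes no no no

Derivation:
(6,5): row=0b110, col=0b101, row AND col = 0b100 = 4; 4 != 5 -> empty
(3,1): row=0b11, col=0b1, row AND col = 0b1 = 1; 1 == 1 -> filled
(177,51): row=0b10110001, col=0b110011, row AND col = 0b110001 = 49; 49 != 51 -> empty
(252,13): row=0b11111100, col=0b1101, row AND col = 0b1100 = 12; 12 != 13 -> empty
(124,109): row=0b1111100, col=0b1101101, row AND col = 0b1101100 = 108; 108 != 109 -> empty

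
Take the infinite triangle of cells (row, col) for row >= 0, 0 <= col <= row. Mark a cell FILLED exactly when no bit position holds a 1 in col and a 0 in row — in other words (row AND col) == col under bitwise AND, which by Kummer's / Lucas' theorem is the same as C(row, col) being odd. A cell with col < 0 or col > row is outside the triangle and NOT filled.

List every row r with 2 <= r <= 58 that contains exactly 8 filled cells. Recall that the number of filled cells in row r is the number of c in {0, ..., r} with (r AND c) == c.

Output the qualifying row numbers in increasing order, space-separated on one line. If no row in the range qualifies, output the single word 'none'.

Answer: 7 11 13 14 19 21 22 25 26 28 35 37 38 41 42 44 49 50 52 56

Derivation:
Row r has 2^popcount(r) filled cells, so we need popcount(r) = log2(8) = 3.
Scan r = 2..58 and keep those with exactly 3 one-bits:
r=2=10 popcount=1 -> skip
r=3=11 popcount=2 -> skip
r=4=100 popcount=1 -> skip
r=5=101 popcount=2 -> skip
r=6=110 popcount=2 -> skip
r=7=111 popcount=3 -> KEEP
r=8=1000 popcount=1 -> skip
r=9=1001 popcount=2 -> skip
r=10=1010 popcount=2 -> skip
r=11=1011 popcount=3 -> KEEP
r=12=1100 popcount=2 -> skip
r=13=1101 popcount=3 -> KEEP
r=14=1110 popcount=3 -> KEEP
r=15=1111 popcount=4 -> skip
r=16=10000 popcount=1 -> skip
r=17=10001 popcount=2 -> skip
r=18=10010 popcount=2 -> skip
r=19=10011 popcount=3 -> KEEP
r=20=10100 popcount=2 -> skip
r=21=10101 popcount=3 -> KEEP
r=22=10110 popcount=3 -> KEEP
r=23=10111 popcount=4 -> skip
r=24=11000 popcount=2 -> skip
r=25=11001 popcount=3 -> KEEP
r=26=11010 popcount=3 -> KEEP
r=27=11011 popcount=4 -> skip
r=28=11100 popcount=3 -> KEEP
r=29=11101 popcount=4 -> skip
r=30=11110 popcount=4 -> skip
r=31=11111 popcount=5 -> skip
r=32=100000 popcount=1 -> skip
r=33=100001 popcount=2 -> skip
r=34=100010 popcount=2 -> skip
r=35=100011 popcount=3 -> KEEP
r=36=100100 popcount=2 -> skip
r=37=100101 popcount=3 -> KEEP
r=38=100110 popcount=3 -> KEEP
r=39=100111 popcount=4 -> skip
r=40=101000 popcount=2 -> skip
r=41=101001 popcount=3 -> KEEP
r=42=101010 popcount=3 -> KEEP
r=43=101011 popcount=4 -> skip
r=44=101100 popcount=3 -> KEEP
r=45=101101 popcount=4 -> skip
r=46=101110 popcount=4 -> skip
r=47=101111 popcount=5 -> skip
r=48=110000 popcount=2 -> skip
r=49=110001 popcount=3 -> KEEP
r=50=110010 popcount=3 -> KEEP
r=51=110011 popcount=4 -> skip
r=52=110100 popcount=3 -> KEEP
r=53=110101 popcount=4 -> skip
r=54=110110 popcount=4 -> skip
r=55=110111 popcount=5 -> skip
r=56=111000 popcount=3 -> KEEP
r=57=111001 popcount=4 -> skip
r=58=111010 popcount=4 -> skip
Kept rows: 7 11 13 14 19 21 22 25 26 28 35 37 38 41 42 44 49 50 52 56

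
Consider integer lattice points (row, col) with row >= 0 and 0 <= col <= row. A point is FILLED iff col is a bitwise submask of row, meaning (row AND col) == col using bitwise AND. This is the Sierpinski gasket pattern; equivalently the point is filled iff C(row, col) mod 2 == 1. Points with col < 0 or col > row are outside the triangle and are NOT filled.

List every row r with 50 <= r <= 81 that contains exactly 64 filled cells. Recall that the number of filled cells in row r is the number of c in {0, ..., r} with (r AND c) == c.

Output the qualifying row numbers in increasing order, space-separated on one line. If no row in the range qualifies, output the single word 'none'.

Answer: 63

Derivation:
Row r has 2^popcount(r) filled cells, so we need popcount(r) = log2(64) = 6.
Scan r = 50..81 and keep those with exactly 6 one-bits:
r=50=110010 popcount=3 -> skip
r=51=110011 popcount=4 -> skip
r=52=110100 popcount=3 -> skip
r=53=110101 popcount=4 -> skip
r=54=110110 popcount=4 -> skip
r=55=110111 popcount=5 -> skip
r=56=111000 popcount=3 -> skip
r=57=111001 popcount=4 -> skip
r=58=111010 popcount=4 -> skip
r=59=111011 popcount=5 -> skip
r=60=111100 popcount=4 -> skip
r=61=111101 popcount=5 -> skip
r=62=111110 popcount=5 -> skip
r=63=111111 popcount=6 -> KEEP
r=64=1000000 popcount=1 -> skip
r=65=1000001 popcount=2 -> skip
r=66=1000010 popcount=2 -> skip
r=67=1000011 popcount=3 -> skip
r=68=1000100 popcount=2 -> skip
r=69=1000101 popcount=3 -> skip
r=70=1000110 popcount=3 -> skip
r=71=1000111 popcount=4 -> skip
r=72=1001000 popcount=2 -> skip
r=73=1001001 popcount=3 -> skip
r=74=1001010 popcount=3 -> skip
r=75=1001011 popcount=4 -> skip
r=76=1001100 popcount=3 -> skip
r=77=1001101 popcount=4 -> skip
r=78=1001110 popcount=4 -> skip
r=79=1001111 popcount=5 -> skip
r=80=1010000 popcount=2 -> skip
r=81=1010001 popcount=3 -> skip
Kept rows: 63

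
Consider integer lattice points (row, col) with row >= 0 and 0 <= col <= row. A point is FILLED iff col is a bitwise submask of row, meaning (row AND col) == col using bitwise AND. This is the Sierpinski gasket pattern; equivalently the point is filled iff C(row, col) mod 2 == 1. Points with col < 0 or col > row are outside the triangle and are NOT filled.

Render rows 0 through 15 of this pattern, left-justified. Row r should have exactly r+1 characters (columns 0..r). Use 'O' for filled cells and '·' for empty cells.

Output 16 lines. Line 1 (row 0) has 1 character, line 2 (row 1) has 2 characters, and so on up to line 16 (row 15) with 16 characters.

Answer: O
OO
O·O
OOOO
O···O
OO··OO
O·O·O·O
OOOOOOOO
O·······O
OO······OO
O·O·····O·O
OOOO····OOOO
O···O···O···O
OO··OO··OO··OO
O·O·O·O·O·O·O·O
OOOOOOOOOOOOOOOO

Derivation:
r0=0: O
r1=1: OO
r2=10: O·O
r3=11: OOOO
r4=100: O···O
r5=101: OO··OO
r6=110: O·O·O·O
r7=111: OOOOOOOO
r8=1000: O·······O
r9=1001: OO······OO
r10=1010: O·O·····O·O
r11=1011: OOOO····OOOO
r12=1100: O···O···O···O
r13=1101: OO··OO··OO··OO
r14=1110: O·O·O·O·O·O·O·O
r15=1111: OOOOOOOOOOOOOOOO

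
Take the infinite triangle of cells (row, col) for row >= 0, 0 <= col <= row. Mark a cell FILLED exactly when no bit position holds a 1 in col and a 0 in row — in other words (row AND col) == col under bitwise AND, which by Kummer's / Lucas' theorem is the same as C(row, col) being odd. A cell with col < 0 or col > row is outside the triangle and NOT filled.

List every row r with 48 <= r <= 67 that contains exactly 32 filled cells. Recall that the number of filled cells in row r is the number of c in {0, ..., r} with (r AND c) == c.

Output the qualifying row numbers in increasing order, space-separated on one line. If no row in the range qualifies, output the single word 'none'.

Answer: 55 59 61 62

Derivation:
Row r has 2^popcount(r) filled cells, so we need popcount(r) = log2(32) = 5.
Scan r = 48..67 and keep those with exactly 5 one-bits:
r=48=110000 popcount=2 -> skip
r=49=110001 popcount=3 -> skip
r=50=110010 popcount=3 -> skip
r=51=110011 popcount=4 -> skip
r=52=110100 popcount=3 -> skip
r=53=110101 popcount=4 -> skip
r=54=110110 popcount=4 -> skip
r=55=110111 popcount=5 -> KEEP
r=56=111000 popcount=3 -> skip
r=57=111001 popcount=4 -> skip
r=58=111010 popcount=4 -> skip
r=59=111011 popcount=5 -> KEEP
r=60=111100 popcount=4 -> skip
r=61=111101 popcount=5 -> KEEP
r=62=111110 popcount=5 -> KEEP
r=63=111111 popcount=6 -> skip
r=64=1000000 popcount=1 -> skip
r=65=1000001 popcount=2 -> skip
r=66=1000010 popcount=2 -> skip
r=67=1000011 popcount=3 -> skip
Kept rows: 55 59 61 62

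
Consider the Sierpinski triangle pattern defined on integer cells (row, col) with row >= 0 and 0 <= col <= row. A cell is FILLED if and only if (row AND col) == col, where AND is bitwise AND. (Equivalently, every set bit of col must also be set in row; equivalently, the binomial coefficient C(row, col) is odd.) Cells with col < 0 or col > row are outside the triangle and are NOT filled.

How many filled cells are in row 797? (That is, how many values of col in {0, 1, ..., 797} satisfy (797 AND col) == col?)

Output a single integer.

Answer: 64

Derivation:
797 in binary = 1100011101
popcount(797) = number of 1-bits in 1100011101 = 6
A col c satisfies (797 AND c) == c iff every set bit of c is also set in 797; each of the 6 set bits of 797 can independently be on or off in c.
count = 2^6 = 64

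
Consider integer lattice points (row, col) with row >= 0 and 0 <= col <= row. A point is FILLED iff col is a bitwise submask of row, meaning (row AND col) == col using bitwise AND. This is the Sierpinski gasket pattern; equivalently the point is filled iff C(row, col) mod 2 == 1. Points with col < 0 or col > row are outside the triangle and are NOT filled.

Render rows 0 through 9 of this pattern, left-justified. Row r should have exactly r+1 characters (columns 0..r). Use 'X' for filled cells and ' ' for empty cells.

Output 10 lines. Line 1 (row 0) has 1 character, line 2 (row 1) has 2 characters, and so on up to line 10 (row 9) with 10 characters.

Answer: X
XX
X X
XXXX
X   X
XX  XX
X X X X
XXXXXXXX
X       X
XX      XX

Derivation:
r0=0: X
r1=1: XX
r2=10: X X
r3=11: XXXX
r4=100: X   X
r5=101: XX  XX
r6=110: X X X X
r7=111: XXXXXXXX
r8=1000: X       X
r9=1001: XX      XX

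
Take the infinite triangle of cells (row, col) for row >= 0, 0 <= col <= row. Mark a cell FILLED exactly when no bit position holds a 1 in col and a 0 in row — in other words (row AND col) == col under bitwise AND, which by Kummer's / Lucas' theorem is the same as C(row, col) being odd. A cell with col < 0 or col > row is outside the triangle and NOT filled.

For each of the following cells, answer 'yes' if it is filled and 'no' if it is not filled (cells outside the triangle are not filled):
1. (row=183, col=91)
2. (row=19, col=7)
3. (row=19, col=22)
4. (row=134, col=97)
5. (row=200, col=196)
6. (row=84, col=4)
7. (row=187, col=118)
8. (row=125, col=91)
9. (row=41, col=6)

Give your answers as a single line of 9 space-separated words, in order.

(183,91): row=0b10110111, col=0b1011011, row AND col = 0b10011 = 19; 19 != 91 -> empty
(19,7): row=0b10011, col=0b111, row AND col = 0b11 = 3; 3 != 7 -> empty
(19,22): col outside [0, 19] -> not filled
(134,97): row=0b10000110, col=0b1100001, row AND col = 0b0 = 0; 0 != 97 -> empty
(200,196): row=0b11001000, col=0b11000100, row AND col = 0b11000000 = 192; 192 != 196 -> empty
(84,4): row=0b1010100, col=0b100, row AND col = 0b100 = 4; 4 == 4 -> filled
(187,118): row=0b10111011, col=0b1110110, row AND col = 0b110010 = 50; 50 != 118 -> empty
(125,91): row=0b1111101, col=0b1011011, row AND col = 0b1011001 = 89; 89 != 91 -> empty
(41,6): row=0b101001, col=0b110, row AND col = 0b0 = 0; 0 != 6 -> empty

Answer: no no no no no yes no no no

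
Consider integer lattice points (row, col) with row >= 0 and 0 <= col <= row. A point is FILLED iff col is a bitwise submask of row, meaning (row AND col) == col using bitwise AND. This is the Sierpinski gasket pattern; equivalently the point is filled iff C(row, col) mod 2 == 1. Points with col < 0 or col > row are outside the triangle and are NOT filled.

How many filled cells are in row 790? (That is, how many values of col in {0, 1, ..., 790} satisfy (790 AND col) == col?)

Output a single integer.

Answer: 32

Derivation:
790 in binary = 1100010110
popcount(790) = number of 1-bits in 1100010110 = 5
A col c satisfies (790 AND c) == c iff every set bit of c is also set in 790; each of the 5 set bits of 790 can independently be on or off in c.
count = 2^5 = 32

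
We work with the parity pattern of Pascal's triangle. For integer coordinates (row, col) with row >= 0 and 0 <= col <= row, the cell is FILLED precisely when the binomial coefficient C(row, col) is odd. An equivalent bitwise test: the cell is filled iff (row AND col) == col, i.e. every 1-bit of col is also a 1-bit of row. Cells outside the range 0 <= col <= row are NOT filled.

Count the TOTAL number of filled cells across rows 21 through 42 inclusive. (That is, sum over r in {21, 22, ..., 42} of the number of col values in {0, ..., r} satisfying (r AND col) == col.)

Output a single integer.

Answer: 214

Derivation:
r21=10101 pc3: +8 =8
r22=10110 pc3: +8 =16
r23=10111 pc4: +16 =32
r24=11000 pc2: +4 =36
r25=11001 pc3: +8 =44
r26=11010 pc3: +8 =52
r27=11011 pc4: +16 =68
r28=11100 pc3: +8 =76
r29=11101 pc4: +16 =92
r30=11110 pc4: +16 =108
r31=11111 pc5: +32 =140
r32=100000 pc1: +2 =142
r33=100001 pc2: +4 =146
r34=100010 pc2: +4 =150
r35=100011 pc3: +8 =158
r36=100100 pc2: +4 =162
r37=100101 pc3: +8 =170
r38=100110 pc3: +8 =178
r39=100111 pc4: +16 =194
r40=101000 pc2: +4 =198
r41=101001 pc3: +8 =206
r42=101010 pc3: +8 =214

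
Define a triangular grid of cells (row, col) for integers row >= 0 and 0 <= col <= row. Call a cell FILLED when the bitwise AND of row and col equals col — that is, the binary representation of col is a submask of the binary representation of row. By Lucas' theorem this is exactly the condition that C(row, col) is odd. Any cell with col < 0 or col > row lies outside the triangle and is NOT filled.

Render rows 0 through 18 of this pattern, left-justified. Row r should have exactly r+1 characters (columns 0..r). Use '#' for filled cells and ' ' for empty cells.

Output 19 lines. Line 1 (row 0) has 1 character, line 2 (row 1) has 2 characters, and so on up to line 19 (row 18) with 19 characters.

Answer: #
##
# #
####
#   #
##  ##
# # # #
########
#       #
##      ##
# #     # #
####    ####
#   #   #   #
##  ##  ##  ##
# # # # # # # #
################
#               #
##              ##
# #             # #

Derivation:
r0=0: #
r1=1: ##
r2=10: # #
r3=11: ####
r4=100: #   #
r5=101: ##  ##
r6=110: # # # #
r7=111: ########
r8=1000: #       #
r9=1001: ##      ##
r10=1010: # #     # #
r11=1011: ####    ####
r12=1100: #   #   #   #
r13=1101: ##  ##  ##  ##
r14=1110: # # # # # # # #
r15=1111: ################
r16=10000: #               #
r17=10001: ##              ##
r18=10010: # #             # #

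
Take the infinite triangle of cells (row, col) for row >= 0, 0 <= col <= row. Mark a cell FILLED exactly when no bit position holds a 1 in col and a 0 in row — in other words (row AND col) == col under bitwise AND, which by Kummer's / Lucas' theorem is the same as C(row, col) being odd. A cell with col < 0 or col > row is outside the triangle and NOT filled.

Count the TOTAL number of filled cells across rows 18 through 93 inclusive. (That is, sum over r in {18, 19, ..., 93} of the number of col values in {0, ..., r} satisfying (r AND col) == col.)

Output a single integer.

r18=10010 pc2: +4 =4
r19=10011 pc3: +8 =12
r20=10100 pc2: +4 =16
r21=10101 pc3: +8 =24
r22=10110 pc3: +8 =32
r23=10111 pc4: +16 =48
r24=11000 pc2: +4 =52
r25=11001 pc3: +8 =60
r26=11010 pc3: +8 =68
r27=11011 pc4: +16 =84
r28=11100 pc3: +8 =92
r29=11101 pc4: +16 =108
r30=11110 pc4: +16 =124
r31=11111 pc5: +32 =156
r32=100000 pc1: +2 =158
r33=100001 pc2: +4 =162
r34=100010 pc2: +4 =166
r35=100011 pc3: +8 =174
r36=100100 pc2: +4 =178
r37=100101 pc3: +8 =186
r38=100110 pc3: +8 =194
r39=100111 pc4: +16 =210
r40=101000 pc2: +4 =214
r41=101001 pc3: +8 =222
r42=101010 pc3: +8 =230
r43=101011 pc4: +16 =246
r44=101100 pc3: +8 =254
r45=101101 pc4: +16 =270
r46=101110 pc4: +16 =286
r47=101111 pc5: +32 =318
r48=110000 pc2: +4 =322
r49=110001 pc3: +8 =330
r50=110010 pc3: +8 =338
r51=110011 pc4: +16 =354
r52=110100 pc3: +8 =362
r53=110101 pc4: +16 =378
r54=110110 pc4: +16 =394
r55=110111 pc5: +32 =426
r56=111000 pc3: +8 =434
r57=111001 pc4: +16 =450
r58=111010 pc4: +16 =466
r59=111011 pc5: +32 =498
r60=111100 pc4: +16 =514
r61=111101 pc5: +32 =546
r62=111110 pc5: +32 =578
r63=111111 pc6: +64 =642
r64=1000000 pc1: +2 =644
r65=1000001 pc2: +4 =648
r66=1000010 pc2: +4 =652
r67=1000011 pc3: +8 =660
r68=1000100 pc2: +4 =664
r69=1000101 pc3: +8 =672
r70=1000110 pc3: +8 =680
r71=1000111 pc4: +16 =696
r72=1001000 pc2: +4 =700
r73=1001001 pc3: +8 =708
r74=1001010 pc3: +8 =716
r75=1001011 pc4: +16 =732
r76=1001100 pc3: +8 =740
r77=1001101 pc4: +16 =756
r78=1001110 pc4: +16 =772
r79=1001111 pc5: +32 =804
r80=1010000 pc2: +4 =808
r81=1010001 pc3: +8 =816
r82=1010010 pc3: +8 =824
r83=1010011 pc4: +16 =840
r84=1010100 pc3: +8 =848
r85=1010101 pc4: +16 =864
r86=1010110 pc4: +16 =880
r87=1010111 pc5: +32 =912
r88=1011000 pc3: +8 =920
r89=1011001 pc4: +16 =936
r90=1011010 pc4: +16 =952
r91=1011011 pc5: +32 =984
r92=1011100 pc4: +16 =1000
r93=1011101 pc5: +32 =1032

Answer: 1032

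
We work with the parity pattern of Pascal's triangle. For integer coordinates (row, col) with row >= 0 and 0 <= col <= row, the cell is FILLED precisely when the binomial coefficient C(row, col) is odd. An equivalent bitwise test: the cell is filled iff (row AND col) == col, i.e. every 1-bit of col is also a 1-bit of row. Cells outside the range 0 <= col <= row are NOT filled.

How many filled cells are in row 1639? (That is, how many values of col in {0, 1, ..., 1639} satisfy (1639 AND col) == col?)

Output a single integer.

Answer: 128

Derivation:
1639 in binary = 11001100111
popcount(1639) = number of 1-bits in 11001100111 = 7
A col c satisfies (1639 AND c) == c iff every set bit of c is also set in 1639; each of the 7 set bits of 1639 can independently be on or off in c.
count = 2^7 = 128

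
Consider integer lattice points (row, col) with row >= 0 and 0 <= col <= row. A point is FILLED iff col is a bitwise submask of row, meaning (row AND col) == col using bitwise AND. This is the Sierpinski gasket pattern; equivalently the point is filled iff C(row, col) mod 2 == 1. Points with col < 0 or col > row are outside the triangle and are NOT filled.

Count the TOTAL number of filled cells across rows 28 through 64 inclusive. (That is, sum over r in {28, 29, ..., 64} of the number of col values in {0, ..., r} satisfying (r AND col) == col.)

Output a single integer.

Answer: 560

Derivation:
r28=11100 pc3: +8 =8
r29=11101 pc4: +16 =24
r30=11110 pc4: +16 =40
r31=11111 pc5: +32 =72
r32=100000 pc1: +2 =74
r33=100001 pc2: +4 =78
r34=100010 pc2: +4 =82
r35=100011 pc3: +8 =90
r36=100100 pc2: +4 =94
r37=100101 pc3: +8 =102
r38=100110 pc3: +8 =110
r39=100111 pc4: +16 =126
r40=101000 pc2: +4 =130
r41=101001 pc3: +8 =138
r42=101010 pc3: +8 =146
r43=101011 pc4: +16 =162
r44=101100 pc3: +8 =170
r45=101101 pc4: +16 =186
r46=101110 pc4: +16 =202
r47=101111 pc5: +32 =234
r48=110000 pc2: +4 =238
r49=110001 pc3: +8 =246
r50=110010 pc3: +8 =254
r51=110011 pc4: +16 =270
r52=110100 pc3: +8 =278
r53=110101 pc4: +16 =294
r54=110110 pc4: +16 =310
r55=110111 pc5: +32 =342
r56=111000 pc3: +8 =350
r57=111001 pc4: +16 =366
r58=111010 pc4: +16 =382
r59=111011 pc5: +32 =414
r60=111100 pc4: +16 =430
r61=111101 pc5: +32 =462
r62=111110 pc5: +32 =494
r63=111111 pc6: +64 =558
r64=1000000 pc1: +2 =560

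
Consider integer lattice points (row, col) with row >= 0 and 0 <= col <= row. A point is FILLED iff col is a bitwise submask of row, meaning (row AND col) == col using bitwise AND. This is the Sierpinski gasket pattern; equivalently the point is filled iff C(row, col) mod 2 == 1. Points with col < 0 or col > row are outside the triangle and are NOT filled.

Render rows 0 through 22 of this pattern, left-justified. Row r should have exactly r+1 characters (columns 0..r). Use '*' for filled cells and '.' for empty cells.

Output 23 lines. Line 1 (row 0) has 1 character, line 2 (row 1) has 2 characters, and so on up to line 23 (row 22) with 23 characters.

Answer: *
**
*.*
****
*...*
**..**
*.*.*.*
********
*.......*
**......**
*.*.....*.*
****....****
*...*...*...*
**..**..**..**
*.*.*.*.*.*.*.*
****************
*...............*
**..............**
*.*.............*.*
****............****
*...*...........*...*
**..**..........**..**
*.*.*.*.........*.*.*.*

Derivation:
r0=0: *
r1=1: **
r2=10: *.*
r3=11: ****
r4=100: *...*
r5=101: **..**
r6=110: *.*.*.*
r7=111: ********
r8=1000: *.......*
r9=1001: **......**
r10=1010: *.*.....*.*
r11=1011: ****....****
r12=1100: *...*...*...*
r13=1101: **..**..**..**
r14=1110: *.*.*.*.*.*.*.*
r15=1111: ****************
r16=10000: *...............*
r17=10001: **..............**
r18=10010: *.*.............*.*
r19=10011: ****............****
r20=10100: *...*...........*...*
r21=10101: **..**..........**..**
r22=10110: *.*.*.*.........*.*.*.*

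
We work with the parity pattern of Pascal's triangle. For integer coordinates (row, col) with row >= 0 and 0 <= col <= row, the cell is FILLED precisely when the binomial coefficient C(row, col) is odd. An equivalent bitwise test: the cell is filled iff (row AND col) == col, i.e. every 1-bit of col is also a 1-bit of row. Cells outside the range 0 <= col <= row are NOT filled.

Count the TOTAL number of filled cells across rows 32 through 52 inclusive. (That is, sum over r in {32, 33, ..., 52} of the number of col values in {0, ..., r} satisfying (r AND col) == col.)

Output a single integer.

Answer: 206

Derivation:
r32=100000 pc1: +2 =2
r33=100001 pc2: +4 =6
r34=100010 pc2: +4 =10
r35=100011 pc3: +8 =18
r36=100100 pc2: +4 =22
r37=100101 pc3: +8 =30
r38=100110 pc3: +8 =38
r39=100111 pc4: +16 =54
r40=101000 pc2: +4 =58
r41=101001 pc3: +8 =66
r42=101010 pc3: +8 =74
r43=101011 pc4: +16 =90
r44=101100 pc3: +8 =98
r45=101101 pc4: +16 =114
r46=101110 pc4: +16 =130
r47=101111 pc5: +32 =162
r48=110000 pc2: +4 =166
r49=110001 pc3: +8 =174
r50=110010 pc3: +8 =182
r51=110011 pc4: +16 =198
r52=110100 pc3: +8 =206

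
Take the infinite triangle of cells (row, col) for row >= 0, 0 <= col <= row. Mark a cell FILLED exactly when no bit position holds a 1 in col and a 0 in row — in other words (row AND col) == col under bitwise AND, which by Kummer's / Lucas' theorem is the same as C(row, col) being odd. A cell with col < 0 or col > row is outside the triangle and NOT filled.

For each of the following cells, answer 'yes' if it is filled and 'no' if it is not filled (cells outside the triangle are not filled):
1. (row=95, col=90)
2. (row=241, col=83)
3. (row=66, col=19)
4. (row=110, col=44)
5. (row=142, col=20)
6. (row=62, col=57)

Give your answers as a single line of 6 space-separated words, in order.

(95,90): row=0b1011111, col=0b1011010, row AND col = 0b1011010 = 90; 90 == 90 -> filled
(241,83): row=0b11110001, col=0b1010011, row AND col = 0b1010001 = 81; 81 != 83 -> empty
(66,19): row=0b1000010, col=0b10011, row AND col = 0b10 = 2; 2 != 19 -> empty
(110,44): row=0b1101110, col=0b101100, row AND col = 0b101100 = 44; 44 == 44 -> filled
(142,20): row=0b10001110, col=0b10100, row AND col = 0b100 = 4; 4 != 20 -> empty
(62,57): row=0b111110, col=0b111001, row AND col = 0b111000 = 56; 56 != 57 -> empty

Answer: yes no no yes no no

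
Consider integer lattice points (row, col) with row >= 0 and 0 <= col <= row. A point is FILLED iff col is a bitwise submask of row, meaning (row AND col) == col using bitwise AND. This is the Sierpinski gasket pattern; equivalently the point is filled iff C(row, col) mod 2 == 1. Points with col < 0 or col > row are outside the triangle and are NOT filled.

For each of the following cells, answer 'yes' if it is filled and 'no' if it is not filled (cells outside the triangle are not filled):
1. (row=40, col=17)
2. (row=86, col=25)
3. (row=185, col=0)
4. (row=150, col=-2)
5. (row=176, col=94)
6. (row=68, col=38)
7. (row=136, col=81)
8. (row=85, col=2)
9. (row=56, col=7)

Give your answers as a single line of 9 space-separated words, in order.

Answer: no no yes no no no no no no

Derivation:
(40,17): row=0b101000, col=0b10001, row AND col = 0b0 = 0; 0 != 17 -> empty
(86,25): row=0b1010110, col=0b11001, row AND col = 0b10000 = 16; 16 != 25 -> empty
(185,0): row=0b10111001, col=0b0, row AND col = 0b0 = 0; 0 == 0 -> filled
(150,-2): col outside [0, 150] -> not filled
(176,94): row=0b10110000, col=0b1011110, row AND col = 0b10000 = 16; 16 != 94 -> empty
(68,38): row=0b1000100, col=0b100110, row AND col = 0b100 = 4; 4 != 38 -> empty
(136,81): row=0b10001000, col=0b1010001, row AND col = 0b0 = 0; 0 != 81 -> empty
(85,2): row=0b1010101, col=0b10, row AND col = 0b0 = 0; 0 != 2 -> empty
(56,7): row=0b111000, col=0b111, row AND col = 0b0 = 0; 0 != 7 -> empty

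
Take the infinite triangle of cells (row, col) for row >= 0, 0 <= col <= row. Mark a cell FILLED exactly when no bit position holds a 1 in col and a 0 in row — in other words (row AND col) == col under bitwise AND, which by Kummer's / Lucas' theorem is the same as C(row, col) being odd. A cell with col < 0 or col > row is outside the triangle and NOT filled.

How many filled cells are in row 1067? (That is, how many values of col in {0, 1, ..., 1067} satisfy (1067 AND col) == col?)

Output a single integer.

Answer: 32

Derivation:
1067 in binary = 10000101011
popcount(1067) = number of 1-bits in 10000101011 = 5
A col c satisfies (1067 AND c) == c iff every set bit of c is also set in 1067; each of the 5 set bits of 1067 can independently be on or off in c.
count = 2^5 = 32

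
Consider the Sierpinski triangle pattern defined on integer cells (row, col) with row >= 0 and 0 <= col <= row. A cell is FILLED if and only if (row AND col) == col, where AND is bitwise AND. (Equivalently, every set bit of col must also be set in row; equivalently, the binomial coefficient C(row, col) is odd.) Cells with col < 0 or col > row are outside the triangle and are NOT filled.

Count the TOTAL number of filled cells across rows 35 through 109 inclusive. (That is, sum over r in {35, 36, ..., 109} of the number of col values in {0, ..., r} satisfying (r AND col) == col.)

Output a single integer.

Answer: 1190

Derivation:
r35=100011 pc3: +8 =8
r36=100100 pc2: +4 =12
r37=100101 pc3: +8 =20
r38=100110 pc3: +8 =28
r39=100111 pc4: +16 =44
r40=101000 pc2: +4 =48
r41=101001 pc3: +8 =56
r42=101010 pc3: +8 =64
r43=101011 pc4: +16 =80
r44=101100 pc3: +8 =88
r45=101101 pc4: +16 =104
r46=101110 pc4: +16 =120
r47=101111 pc5: +32 =152
r48=110000 pc2: +4 =156
r49=110001 pc3: +8 =164
r50=110010 pc3: +8 =172
r51=110011 pc4: +16 =188
r52=110100 pc3: +8 =196
r53=110101 pc4: +16 =212
r54=110110 pc4: +16 =228
r55=110111 pc5: +32 =260
r56=111000 pc3: +8 =268
r57=111001 pc4: +16 =284
r58=111010 pc4: +16 =300
r59=111011 pc5: +32 =332
r60=111100 pc4: +16 =348
r61=111101 pc5: +32 =380
r62=111110 pc5: +32 =412
r63=111111 pc6: +64 =476
r64=1000000 pc1: +2 =478
r65=1000001 pc2: +4 =482
r66=1000010 pc2: +4 =486
r67=1000011 pc3: +8 =494
r68=1000100 pc2: +4 =498
r69=1000101 pc3: +8 =506
r70=1000110 pc3: +8 =514
r71=1000111 pc4: +16 =530
r72=1001000 pc2: +4 =534
r73=1001001 pc3: +8 =542
r74=1001010 pc3: +8 =550
r75=1001011 pc4: +16 =566
r76=1001100 pc3: +8 =574
r77=1001101 pc4: +16 =590
r78=1001110 pc4: +16 =606
r79=1001111 pc5: +32 =638
r80=1010000 pc2: +4 =642
r81=1010001 pc3: +8 =650
r82=1010010 pc3: +8 =658
r83=1010011 pc4: +16 =674
r84=1010100 pc3: +8 =682
r85=1010101 pc4: +16 =698
r86=1010110 pc4: +16 =714
r87=1010111 pc5: +32 =746
r88=1011000 pc3: +8 =754
r89=1011001 pc4: +16 =770
r90=1011010 pc4: +16 =786
r91=1011011 pc5: +32 =818
r92=1011100 pc4: +16 =834
r93=1011101 pc5: +32 =866
r94=1011110 pc5: +32 =898
r95=1011111 pc6: +64 =962
r96=1100000 pc2: +4 =966
r97=1100001 pc3: +8 =974
r98=1100010 pc3: +8 =982
r99=1100011 pc4: +16 =998
r100=1100100 pc3: +8 =1006
r101=1100101 pc4: +16 =1022
r102=1100110 pc4: +16 =1038
r103=1100111 pc5: +32 =1070
r104=1101000 pc3: +8 =1078
r105=1101001 pc4: +16 =1094
r106=1101010 pc4: +16 =1110
r107=1101011 pc5: +32 =1142
r108=1101100 pc4: +16 =1158
r109=1101101 pc5: +32 =1190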